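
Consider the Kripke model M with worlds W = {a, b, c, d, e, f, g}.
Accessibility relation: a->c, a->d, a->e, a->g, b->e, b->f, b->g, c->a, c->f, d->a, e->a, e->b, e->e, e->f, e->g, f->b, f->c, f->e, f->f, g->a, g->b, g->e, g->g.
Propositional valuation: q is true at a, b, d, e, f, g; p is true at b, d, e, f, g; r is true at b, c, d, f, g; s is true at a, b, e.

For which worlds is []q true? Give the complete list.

b, c, d, e, g

Let φ = []q. Evaluate φ at each world:
  a (successors {c, d, e, g}): φ is false.
  b (successors {e, f, g}): φ is true.
  c (successors {a, f}): φ is true.
  d (successors {a}): φ is true.
  e (successors {a, b, e, f, g}): φ is true.
  f (successors {b, c, e, f}): φ is false.
  g (successors {a, b, e, g}): φ is true.
For instance, at g:
  At g: []q requires q at every successor {a, b, e, g}.
    At a: q is true.
    At b: q is true.
    At e: q is true.
    At g: q is true.
  So []q is true at g.
Satisfying worlds: {b, c, d, e, g}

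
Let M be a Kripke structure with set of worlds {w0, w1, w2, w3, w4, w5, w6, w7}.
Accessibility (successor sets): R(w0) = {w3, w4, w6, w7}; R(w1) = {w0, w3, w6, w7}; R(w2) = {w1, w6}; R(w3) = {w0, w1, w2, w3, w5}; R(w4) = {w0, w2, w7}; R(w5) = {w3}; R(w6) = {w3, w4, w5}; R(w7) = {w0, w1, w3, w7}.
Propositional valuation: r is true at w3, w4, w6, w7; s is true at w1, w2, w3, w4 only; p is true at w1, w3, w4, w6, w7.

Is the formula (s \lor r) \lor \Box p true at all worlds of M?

Yes

Let φ = (s \lor r) \lor \Box p. Evaluate φ at each world:
  w0 (successors {w3, w4, w6, w7}): φ is true.
  w1 (successors {w0, w3, w6, w7}): φ is true.
  w2 (successors {w1, w6}): φ is true.
  w3 (successors {w0, w1, w2, w3, w5}): φ is true.
  w4 (successors {w0, w2, w7}): φ is true.
  w5 (successors {w3}): φ is true.
  w6 (successors {w3, w4, w5}): φ is true.
  w7 (successors {w0, w1, w3, w7}): φ is true.
For instance, at w1:
  At w1: s \lor r is true, \Box p is false, so (s \lor r) \lor \Box p is true.
    At w1: \Box p requires p at every successor {w0, w3, w6, w7}.
      p fails at w0, so \Box p is false at w1.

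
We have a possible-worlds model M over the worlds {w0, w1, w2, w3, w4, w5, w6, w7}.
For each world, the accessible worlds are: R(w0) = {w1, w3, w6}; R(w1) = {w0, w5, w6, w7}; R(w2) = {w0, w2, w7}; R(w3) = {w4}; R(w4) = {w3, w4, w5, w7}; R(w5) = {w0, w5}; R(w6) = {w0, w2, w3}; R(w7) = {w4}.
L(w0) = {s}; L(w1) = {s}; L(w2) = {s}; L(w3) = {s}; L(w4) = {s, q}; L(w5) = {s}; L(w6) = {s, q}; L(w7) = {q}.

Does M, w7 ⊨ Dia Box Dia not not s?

Recall that Box ψ holds at a world iff ψ holds at every accessible world, and Dia ψ holds iff ψ holds at some accessible world.
At w7: Dia Box Dia not not s requires Box Dia not not s at some successor in {w4}.
  Box Dia not not s holds at w4, so Dia Box Dia not not s is true at w7.
    At w4: Box Dia not not s requires Dia not not s at every successor {w3, w4, w5, w7}.
      At w3: Dia not not s is true.
      At w4: Dia not not s is true.
      At w5: Dia not not s is true.
      At w7: Dia not not s is true.
    So Box Dia not not s is true at w4.

Yes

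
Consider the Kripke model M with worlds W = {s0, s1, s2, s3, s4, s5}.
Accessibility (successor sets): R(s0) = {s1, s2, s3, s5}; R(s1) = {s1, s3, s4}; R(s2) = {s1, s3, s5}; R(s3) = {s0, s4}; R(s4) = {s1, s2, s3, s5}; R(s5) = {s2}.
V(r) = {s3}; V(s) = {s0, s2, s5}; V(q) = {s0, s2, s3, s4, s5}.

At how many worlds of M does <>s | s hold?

5

Let φ = <>s | s. Evaluate φ at each world:
  s0 (successors {s1, s2, s3, s5}): φ is true.
  s1 (successors {s1, s3, s4}): φ is false.
  s2 (successors {s1, s3, s5}): φ is true.
  s3 (successors {s0, s4}): φ is true.
  s4 (successors {s1, s2, s3, s5}): φ is true.
  s5 (successors {s2}): φ is true.
For instance, at s1:
  At s1: <>s is false, s is false, so <>s | s is false.
    At s1: <>s requires s at some successor in {s1, s3, s4}.
      At s1: s is false.
      At s3: s is false.
      At s4: s is false.
    So <>s is false at s1.
Satisfying worlds: {s0, s2, s3, s4, s5}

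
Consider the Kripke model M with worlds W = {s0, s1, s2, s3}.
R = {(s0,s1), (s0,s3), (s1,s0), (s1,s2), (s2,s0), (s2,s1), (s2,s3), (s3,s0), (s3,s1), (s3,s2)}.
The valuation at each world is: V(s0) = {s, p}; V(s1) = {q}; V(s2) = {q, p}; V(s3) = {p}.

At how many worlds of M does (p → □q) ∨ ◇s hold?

3

Let φ = (p → □q) ∨ ◇s. Evaluate φ at each world:
  s0 (successors {s1, s3}): φ is false.
  s1 (successors {s0, s2}): φ is true.
  s2 (successors {s0, s1, s3}): φ is true.
  s3 (successors {s0, s1, s2}): φ is true.
For instance, at s1:
  At s1: p → □q is true, ◇s is true, so (p → □q) ∨ ◇s is true.
    At s1: p is false, □q is false, so p → □q is true.
      At s1: □q requires q at every successor {s0, s2}.
        q fails at s0, so □q is false at s1.
    At s1: ◇s requires s at some successor in {s0, s2}.
      s holds at s0, so ◇s is true at s1.
Satisfying worlds: {s1, s2, s3}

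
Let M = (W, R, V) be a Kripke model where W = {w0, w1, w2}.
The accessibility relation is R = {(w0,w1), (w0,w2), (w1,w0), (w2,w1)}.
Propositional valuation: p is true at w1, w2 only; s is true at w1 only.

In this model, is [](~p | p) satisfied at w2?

At w2: [](~p | p) requires ~p | p at every successor {w1}.
  At w1: ~p | p is true.
So [](~p | p) is true at w2.

Yes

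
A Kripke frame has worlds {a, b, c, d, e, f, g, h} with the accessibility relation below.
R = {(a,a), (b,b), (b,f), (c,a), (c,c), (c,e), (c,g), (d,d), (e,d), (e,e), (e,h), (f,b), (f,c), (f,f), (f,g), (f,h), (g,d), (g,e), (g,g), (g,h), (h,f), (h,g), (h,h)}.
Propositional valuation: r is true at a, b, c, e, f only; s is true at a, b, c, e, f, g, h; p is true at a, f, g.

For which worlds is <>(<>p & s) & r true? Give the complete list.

a, b, c, e, f

Recall that <>ψ holds at a world iff ψ holds at some accessible world.
Let φ = <>(<>p & s) & r. Evaluate φ at each world:
  a (successors {a}): φ is true.
  b (successors {b, f}): φ is true.
  c (successors {a, c, e, g}): φ is true.
  d (successors {d}): φ is false.
  e (successors {d, e, h}): φ is true.
  f (successors {b, c, f, g, h}): φ is true.
  g (successors {d, e, g, h}): φ is false.
  h (successors {f, g, h}): φ is false.
For instance, at a:
  At a: <>(<>p & s) is true, r is true, so <>(<>p & s) & r is true.
    At a: <>(<>p & s) requires <>p & s at some successor in {a}.
      <>p & s holds at a, so <>(<>p & s) is true at a.
Satisfying worlds: {a, b, c, e, f}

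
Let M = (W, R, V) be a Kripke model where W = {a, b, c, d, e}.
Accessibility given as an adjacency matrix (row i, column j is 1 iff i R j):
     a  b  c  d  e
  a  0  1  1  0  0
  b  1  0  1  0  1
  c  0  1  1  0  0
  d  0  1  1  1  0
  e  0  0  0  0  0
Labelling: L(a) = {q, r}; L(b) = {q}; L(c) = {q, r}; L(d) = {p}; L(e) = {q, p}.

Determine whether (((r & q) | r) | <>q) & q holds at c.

At c: ((r & q) | r) | <>q is true, q is true, so (((r & q) | r) | <>q) & q is true.
  At c: (r & q) | r is true, <>q is true, so ((r & q) | r) | <>q is true.
    At c: <>q requires q at some successor in {b, c}.
      q holds at b, so <>q is true at c.

Yes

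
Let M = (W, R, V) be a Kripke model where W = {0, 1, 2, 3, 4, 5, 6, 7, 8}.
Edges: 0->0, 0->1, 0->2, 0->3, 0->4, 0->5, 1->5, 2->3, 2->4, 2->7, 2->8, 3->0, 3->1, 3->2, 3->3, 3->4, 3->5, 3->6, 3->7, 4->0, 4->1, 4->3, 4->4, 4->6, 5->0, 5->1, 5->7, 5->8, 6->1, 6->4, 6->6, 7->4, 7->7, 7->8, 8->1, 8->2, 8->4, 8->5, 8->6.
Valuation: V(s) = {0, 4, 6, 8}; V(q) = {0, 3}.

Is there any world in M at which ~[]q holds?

Let φ = ~[]q. Evaluate φ at each world:
  0 (successors {0, 1, 2, 3, 4, 5}): φ is true.
  1 (successors {5}): φ is true.
  2 (successors {3, 4, 7, 8}): φ is true.
  3 (successors {0, 1, 2, 3, 4, 5, 6, 7}): φ is true.
  4 (successors {0, 1, 3, 4, 6}): φ is true.
  5 (successors {0, 1, 7, 8}): φ is true.
  6 (successors {1, 4, 6}): φ is true.
  7 (successors {4, 7, 8}): φ is true.
  8 (successors {1, 2, 4, 5, 6}): φ is true.
Detail at 0 (witness):
  At 0: []q is false, so ~[]q is true.
    At 0: []q requires q at every successor {0, 1, 2, 3, 4, 5}.
      q fails at 1, so []q is false at 0.

Yes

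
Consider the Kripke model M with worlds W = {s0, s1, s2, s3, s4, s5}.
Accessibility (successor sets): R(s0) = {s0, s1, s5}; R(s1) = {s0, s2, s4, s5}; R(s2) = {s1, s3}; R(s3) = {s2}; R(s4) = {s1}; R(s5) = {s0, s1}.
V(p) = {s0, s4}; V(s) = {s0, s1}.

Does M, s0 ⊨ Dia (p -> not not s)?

Yes

At s0: Dia (p -> not not s) requires p -> not not s at some successor in {s0, s1, s5}.
  p -> not not s holds at s0, so Dia (p -> not not s) is true at s0.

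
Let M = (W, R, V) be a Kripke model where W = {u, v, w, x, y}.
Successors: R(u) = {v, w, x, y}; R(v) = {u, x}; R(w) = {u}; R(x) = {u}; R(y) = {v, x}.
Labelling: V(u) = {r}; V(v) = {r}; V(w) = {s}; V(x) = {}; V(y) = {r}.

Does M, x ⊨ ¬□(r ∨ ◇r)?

No

At x: □(r ∨ ◇r) is true, so ¬□(r ∨ ◇r) is false.
  At x: □(r ∨ ◇r) requires r ∨ ◇r at every successor {u}.
      At u: r is true, ◇r is true, so r ∨ ◇r is true.
  So □(r ∨ ◇r) is true at x.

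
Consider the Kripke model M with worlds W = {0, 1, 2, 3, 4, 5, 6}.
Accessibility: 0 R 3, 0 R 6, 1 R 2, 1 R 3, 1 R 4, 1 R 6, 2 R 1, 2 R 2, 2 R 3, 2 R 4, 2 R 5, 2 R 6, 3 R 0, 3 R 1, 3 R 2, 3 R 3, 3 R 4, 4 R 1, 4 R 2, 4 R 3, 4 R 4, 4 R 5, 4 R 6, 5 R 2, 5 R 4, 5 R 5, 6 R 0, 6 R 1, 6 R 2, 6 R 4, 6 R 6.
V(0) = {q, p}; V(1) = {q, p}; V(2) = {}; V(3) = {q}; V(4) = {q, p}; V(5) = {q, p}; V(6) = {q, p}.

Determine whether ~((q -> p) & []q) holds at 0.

At 0: (q -> p) & []q is true, so ~((q -> p) & []q) is false.
  At 0: q -> p is true, []q is true, so (q -> p) & []q is true.
    At 0: []q requires q at every successor {3, 6}.
      At 3: q is true.
      At 6: q is true.
    So []q is true at 0.

No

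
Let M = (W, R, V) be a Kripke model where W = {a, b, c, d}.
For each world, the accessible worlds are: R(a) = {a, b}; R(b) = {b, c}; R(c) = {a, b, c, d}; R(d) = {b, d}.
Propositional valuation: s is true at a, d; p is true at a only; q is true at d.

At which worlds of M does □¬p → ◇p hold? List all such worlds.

Let φ = □¬p → ◇p. Evaluate φ at each world:
  a (successors {a, b}): φ is true.
  b (successors {b, c}): φ is false.
  c (successors {a, b, c, d}): φ is true.
  d (successors {b, d}): φ is false.
For instance, at c:
  At c: □¬p is false, ◇p is true, so □¬p → ◇p is true.
    At c: □¬p requires ¬p at every successor {a, b, c, d}.
      ¬p fails at a, so □¬p is false at c.
    At c: ◇p requires p at some successor in {a, b, c, d}.
      p holds at a, so ◇p is true at c.
Satisfying worlds: {a, c}

a, c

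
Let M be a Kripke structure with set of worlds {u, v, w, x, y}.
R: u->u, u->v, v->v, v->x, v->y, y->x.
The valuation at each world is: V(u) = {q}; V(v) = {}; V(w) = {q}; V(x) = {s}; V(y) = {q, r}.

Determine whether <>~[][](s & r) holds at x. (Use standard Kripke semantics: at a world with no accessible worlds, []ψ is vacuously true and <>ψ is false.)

Recall that []ψ holds at a world iff ψ holds at every accessible world, and <>ψ holds iff ψ holds at some accessible world.
At x: no accessible worlds, so <>~[][](s & r) is false.

No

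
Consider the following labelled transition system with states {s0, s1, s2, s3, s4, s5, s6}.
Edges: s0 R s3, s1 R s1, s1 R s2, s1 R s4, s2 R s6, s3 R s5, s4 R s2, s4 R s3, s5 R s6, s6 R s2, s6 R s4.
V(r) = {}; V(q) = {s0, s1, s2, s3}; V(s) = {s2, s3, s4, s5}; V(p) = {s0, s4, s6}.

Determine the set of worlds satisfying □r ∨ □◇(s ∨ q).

s0, s2, s5

Let φ = □r ∨ □◇(s ∨ q). Evaluate φ at each world:
  s0 (successors {s3}): φ is true.
  s1 (successors {s1, s2, s4}): φ is false.
  s2 (successors {s6}): φ is true.
  s3 (successors {s5}): φ is false.
  s4 (successors {s2, s3}): φ is false.
  s5 (successors {s6}): φ is true.
  s6 (successors {s2, s4}): φ is false.
For instance, at s2:
  At s2: □r is false, □◇(s ∨ q) is true, so □r ∨ □◇(s ∨ q) is true.
    At s2: □r requires r at every successor {s6}.
      r fails at s6, so □r is false at s2.
    At s2: □◇(s ∨ q) requires ◇(s ∨ q) at every successor {s6}.
      At s6: ◇(s ∨ q) is true.
    So □◇(s ∨ q) is true at s2.
Satisfying worlds: {s0, s2, s5}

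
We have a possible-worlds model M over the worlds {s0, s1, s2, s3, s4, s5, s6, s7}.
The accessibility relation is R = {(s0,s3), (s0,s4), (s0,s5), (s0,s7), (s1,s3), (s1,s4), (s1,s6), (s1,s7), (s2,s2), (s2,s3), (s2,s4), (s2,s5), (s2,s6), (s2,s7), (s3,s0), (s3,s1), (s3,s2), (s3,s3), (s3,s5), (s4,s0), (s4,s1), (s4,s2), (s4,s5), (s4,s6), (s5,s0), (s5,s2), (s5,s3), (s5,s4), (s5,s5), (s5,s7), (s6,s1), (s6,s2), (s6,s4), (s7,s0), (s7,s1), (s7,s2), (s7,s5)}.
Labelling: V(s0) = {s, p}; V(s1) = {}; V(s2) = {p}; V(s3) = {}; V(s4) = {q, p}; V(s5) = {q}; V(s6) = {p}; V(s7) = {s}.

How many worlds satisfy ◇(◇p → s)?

7

Let φ = ◇(◇p → s). Evaluate φ at each world:
  s0 (successors {s3, s4, s5, s7}): φ is true.
  s1 (successors {s3, s4, s6, s7}): φ is true.
  s2 (successors {s2, s3, s4, s5, s6, s7}): φ is true.
  s3 (successors {s0, s1, s2, s3, s5}): φ is true.
  s4 (successors {s0, s1, s2, s5, s6}): φ is true.
  s5 (successors {s0, s2, s3, s4, s5, s7}): φ is true.
  s6 (successors {s1, s2, s4}): φ is false.
  s7 (successors {s0, s1, s2, s5}): φ is true.
For instance, at s2:
  At s2: ◇(◇p → s) requires ◇p → s at some successor in {s2, s3, s4, s5, s6, s7}.
    ◇p → s holds at s7, so ◇(◇p → s) is true at s2.
      At s7: ◇p is true, s is true, so ◇p → s is true.
Satisfying worlds: {s0, s1, s2, s3, s4, s5, s7}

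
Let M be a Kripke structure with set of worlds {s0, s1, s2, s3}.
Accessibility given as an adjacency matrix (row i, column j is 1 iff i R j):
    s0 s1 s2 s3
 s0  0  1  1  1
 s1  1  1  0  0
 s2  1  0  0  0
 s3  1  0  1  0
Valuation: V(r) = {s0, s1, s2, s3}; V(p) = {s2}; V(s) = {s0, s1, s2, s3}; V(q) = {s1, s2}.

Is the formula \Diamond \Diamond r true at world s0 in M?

At s0: \Diamond \Diamond r requires \Diamond r at some successor in {s1, s2, s3}.
  \Diamond r holds at s1, so \Diamond \Diamond r is true at s0.
    At s1: \Diamond r requires r at some successor in {s0, s1}.
      r holds at s0, so \Diamond r is true at s1.

Yes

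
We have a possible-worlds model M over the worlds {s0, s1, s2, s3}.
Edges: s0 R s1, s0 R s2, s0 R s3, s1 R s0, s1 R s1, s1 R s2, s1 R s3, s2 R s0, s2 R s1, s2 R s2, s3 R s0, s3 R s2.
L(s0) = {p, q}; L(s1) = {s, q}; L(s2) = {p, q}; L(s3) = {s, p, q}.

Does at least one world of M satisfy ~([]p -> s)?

Let φ = ~([]p -> s). Evaluate φ at each world:
  s0 (successors {s1, s2, s3}): φ is false.
  s1 (successors {s0, s1, s2, s3}): φ is false.
  s2 (successors {s0, s1, s2}): φ is false.
  s3 (successors {s0, s2}): φ is false.
For instance, at s0:
  At s0: []p -> s is true, so ~([]p -> s) is false.
    At s0: []p is false, s is false, so []p -> s is true.
      At s0: []p requires p at every successor {s1, s2, s3}.
        p fails at s1, so []p is false at s0.

No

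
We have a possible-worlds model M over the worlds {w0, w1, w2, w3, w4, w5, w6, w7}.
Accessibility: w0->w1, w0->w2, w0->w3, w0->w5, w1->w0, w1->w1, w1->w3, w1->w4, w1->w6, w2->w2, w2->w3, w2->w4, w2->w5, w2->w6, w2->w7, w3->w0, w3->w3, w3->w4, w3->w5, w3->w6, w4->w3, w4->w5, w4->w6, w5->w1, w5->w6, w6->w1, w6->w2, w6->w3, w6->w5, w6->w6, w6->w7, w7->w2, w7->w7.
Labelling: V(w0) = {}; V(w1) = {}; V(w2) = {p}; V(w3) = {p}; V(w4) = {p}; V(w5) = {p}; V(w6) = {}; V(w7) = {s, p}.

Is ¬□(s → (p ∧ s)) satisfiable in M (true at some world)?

Let φ = ¬□(s → (p ∧ s)). Evaluate φ at each world:
  w0 (successors {w1, w2, w3, w5}): φ is false.
  w1 (successors {w0, w1, w3, w4, w6}): φ is false.
  w2 (successors {w2, w3, w4, w5, w6, w7}): φ is false.
  w3 (successors {w0, w3, w4, w5, w6}): φ is false.
  w4 (successors {w3, w5, w6}): φ is false.
  w5 (successors {w1, w6}): φ is false.
  w6 (successors {w1, w2, w3, w5, w6, w7}): φ is false.
  w7 (successors {w2, w7}): φ is false.
For instance, at w7:
  At w7: □(s → (p ∧ s)) is true, so ¬□(s → (p ∧ s)) is false.
    At w7: □(s → (p ∧ s)) requires s → (p ∧ s) at every successor {w2, w7}.
      At w2: s → (p ∧ s) is true.
      At w7: s → (p ∧ s) is true.
    So □(s → (p ∧ s)) is true at w7.

No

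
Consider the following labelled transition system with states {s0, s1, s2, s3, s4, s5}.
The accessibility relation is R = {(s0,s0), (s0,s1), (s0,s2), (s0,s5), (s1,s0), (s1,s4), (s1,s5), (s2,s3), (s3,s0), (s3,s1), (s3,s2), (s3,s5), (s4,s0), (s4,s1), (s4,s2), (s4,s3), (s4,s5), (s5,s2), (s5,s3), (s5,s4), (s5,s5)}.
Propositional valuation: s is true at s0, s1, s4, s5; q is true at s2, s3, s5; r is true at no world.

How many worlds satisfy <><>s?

6

Recall that <>ψ holds at a world iff ψ holds at some accessible world.
Let φ = <><>s. Evaluate φ at each world:
  s0 (successors {s0, s1, s2, s5}): φ is true.
  s1 (successors {s0, s4, s5}): φ is true.
  s2 (successors {s3}): φ is true.
  s3 (successors {s0, s1, s2, s5}): φ is true.
  s4 (successors {s0, s1, s2, s3, s5}): φ is true.
  s5 (successors {s2, s3, s4, s5}): φ is true.
For instance, at s2:
  At s2: <><>s requires <>s at some successor in {s3}.
    <>s holds at s3, so <><>s is true at s2.
      At s3: <>s requires s at some successor in {s0, s1, s2, s5}.
        s holds at s0, so <>s is true at s3.
Satisfying worlds: {s0, s1, s2, s3, s4, s5}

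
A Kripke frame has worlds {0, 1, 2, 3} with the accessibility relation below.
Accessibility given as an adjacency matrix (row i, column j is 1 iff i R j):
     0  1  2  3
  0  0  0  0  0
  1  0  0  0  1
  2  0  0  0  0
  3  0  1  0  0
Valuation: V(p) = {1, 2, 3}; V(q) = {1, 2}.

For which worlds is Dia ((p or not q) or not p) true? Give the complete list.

Recall that Dia ψ holds at a world iff ψ holds at some accessible world.
Let φ = Dia ((p or not q) or not p). Evaluate φ at each world:
  0 (successors ∅): φ is false.
  1 (successors {3}): φ is true.
  2 (successors ∅): φ is false.
  3 (successors {1}): φ is true.
For instance, at 3:
  At 3: Dia ((p or not q) or not p) requires (p or not q) or not p at some successor in {1}.
    (p or not q) or not p holds at 1, so Dia ((p or not q) or not p) is true at 3.
Satisfying worlds: {1, 3}

1, 3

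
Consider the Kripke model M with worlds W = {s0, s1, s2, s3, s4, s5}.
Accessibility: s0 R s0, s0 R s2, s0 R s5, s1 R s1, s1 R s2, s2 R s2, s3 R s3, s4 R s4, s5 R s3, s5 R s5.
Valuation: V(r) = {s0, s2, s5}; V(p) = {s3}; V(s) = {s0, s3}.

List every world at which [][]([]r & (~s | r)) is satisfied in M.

Recall that []ψ holds at a world iff ψ holds at every accessible world, and <>ψ holds iff ψ holds at some accessible world.
Let φ = [][]([]r & (~s | r)). Evaluate φ at each world:
  s0 (successors {s0, s2, s5}): φ is false.
  s1 (successors {s1, s2}): φ is false.
  s2 (successors {s2}): φ is true.
  s3 (successors {s3}): φ is false.
  s4 (successors {s4}): φ is false.
  s5 (successors {s3, s5}): φ is false.
For instance, at s0:
  At s0: [][]([]r & (~s | r)) requires []([]r & (~s | r)) at every successor {s0, s2, s5}.
    []([]r & (~s | r)) fails at s0, so [][]([]r & (~s | r)) is false at s0.
      At s0: []([]r & (~s | r)) requires []r & (~s | r) at every successor {s0, s2, s5}.
        []r & (~s | r) fails at s5, so []([]r & (~s | r)) is false at s0.
Satisfying worlds: {s2}

s2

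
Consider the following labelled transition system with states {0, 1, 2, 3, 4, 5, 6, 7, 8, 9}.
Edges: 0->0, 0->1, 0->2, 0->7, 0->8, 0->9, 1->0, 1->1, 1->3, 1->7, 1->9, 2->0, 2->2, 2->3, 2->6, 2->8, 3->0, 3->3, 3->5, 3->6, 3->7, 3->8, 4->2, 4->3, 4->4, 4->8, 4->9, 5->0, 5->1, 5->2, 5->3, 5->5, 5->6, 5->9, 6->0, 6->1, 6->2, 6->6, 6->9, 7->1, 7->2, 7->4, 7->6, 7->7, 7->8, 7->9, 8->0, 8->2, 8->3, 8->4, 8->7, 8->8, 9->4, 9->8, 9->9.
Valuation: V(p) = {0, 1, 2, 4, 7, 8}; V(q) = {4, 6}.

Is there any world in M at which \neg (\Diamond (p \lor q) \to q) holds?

Yes

Recall that \Diamond ψ holds at a world iff ψ holds at some accessible world.
Let φ = \neg (\Diamond (p \lor q) \to q). Evaluate φ at each world:
  0 (successors {0, 1, 2, 7, 8, 9}): φ is true.
  1 (successors {0, 1, 3, 7, 9}): φ is true.
  2 (successors {0, 2, 3, 6, 8}): φ is true.
  3 (successors {0, 3, 5, 6, 7, 8}): φ is true.
  4 (successors {2, 3, 4, 8, 9}): φ is false.
  5 (successors {0, 1, 2, 3, 5, 6, 9}): φ is true.
  6 (successors {0, 1, 2, 6, 9}): φ is false.
  7 (successors {1, 2, 4, 6, 7, 8, 9}): φ is true.
  8 (successors {0, 2, 3, 4, 7, 8}): φ is true.
  9 (successors {4, 8, 9}): φ is true.
Detail at 0 (witness):
  At 0: \Diamond (p \lor q) \to q is false, so \neg (\Diamond (p \lor q) \to q) is true.
    At 0: \Diamond (p \lor q) is true, q is false, so \Diamond (p \lor q) \to q is false.
      At 0: \Diamond (p \lor q) requires p \lor q at some successor in {0, 1, 2, 7, 8, 9}.
        p \lor q holds at 0, so \Diamond (p \lor q) is true at 0.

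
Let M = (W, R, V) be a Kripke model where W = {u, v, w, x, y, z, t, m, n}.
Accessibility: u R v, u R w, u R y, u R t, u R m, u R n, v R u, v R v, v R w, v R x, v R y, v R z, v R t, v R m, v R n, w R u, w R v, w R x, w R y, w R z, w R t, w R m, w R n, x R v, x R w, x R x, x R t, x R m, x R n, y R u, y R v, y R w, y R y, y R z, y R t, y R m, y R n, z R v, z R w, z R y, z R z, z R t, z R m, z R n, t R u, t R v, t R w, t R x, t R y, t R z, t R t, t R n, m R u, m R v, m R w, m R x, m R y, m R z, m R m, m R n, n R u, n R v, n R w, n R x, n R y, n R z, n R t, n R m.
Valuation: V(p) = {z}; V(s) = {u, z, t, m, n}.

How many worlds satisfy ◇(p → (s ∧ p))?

Let φ = ◇(p → (s ∧ p)). Evaluate φ at each world:
  u (successors {v, w, y, t, m, n}): φ is true.
  v (successors {u, v, w, x, y, z, t, m, n}): φ is true.
  w (successors {u, v, x, y, z, t, m, n}): φ is true.
  x (successors {v, w, x, t, m, n}): φ is true.
  y (successors {u, v, w, y, z, t, m, n}): φ is true.
  z (successors {v, w, y, z, t, m, n}): φ is true.
  t (successors {u, v, w, x, y, z, t, n}): φ is true.
  m (successors {u, v, w, x, y, z, m, n}): φ is true.
  n (successors {u, v, w, x, y, z, t, m}): φ is true.
For instance, at x:
  At x: ◇(p → (s ∧ p)) requires p → (s ∧ p) at some successor in {v, w, x, t, m, n}.
    p → (s ∧ p) holds at v, so ◇(p → (s ∧ p)) is true at x.
Satisfying worlds: {u, v, w, x, y, z, t, m, n}

9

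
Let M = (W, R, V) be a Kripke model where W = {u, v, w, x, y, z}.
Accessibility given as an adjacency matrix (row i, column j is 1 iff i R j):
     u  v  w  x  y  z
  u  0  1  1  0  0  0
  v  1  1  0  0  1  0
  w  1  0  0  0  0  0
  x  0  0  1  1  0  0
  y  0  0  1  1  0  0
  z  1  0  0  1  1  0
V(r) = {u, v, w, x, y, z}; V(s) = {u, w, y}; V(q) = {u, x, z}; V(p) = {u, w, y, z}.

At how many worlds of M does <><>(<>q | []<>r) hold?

Let φ = <><>(<>q | []<>r). Evaluate φ at each world:
  u (successors {v, w}): φ is true.
  v (successors {u, v, y}): φ is true.
  w (successors {u}): φ is true.
  x (successors {w, x}): φ is true.
  y (successors {w, x}): φ is true.
  z (successors {u, x, y}): φ is true.
For instance, at w:
  At w: <><>(<>q | []<>r) requires <>(<>q | []<>r) at some successor in {u}.
    <>(<>q | []<>r) holds at u, so <><>(<>q | []<>r) is true at w.
      At u: <>(<>q | []<>r) requires <>q | []<>r at some successor in {v, w}.
        <>q | []<>r holds at v, so <>(<>q | []<>r) is true at u.
Satisfying worlds: {u, v, w, x, y, z}

6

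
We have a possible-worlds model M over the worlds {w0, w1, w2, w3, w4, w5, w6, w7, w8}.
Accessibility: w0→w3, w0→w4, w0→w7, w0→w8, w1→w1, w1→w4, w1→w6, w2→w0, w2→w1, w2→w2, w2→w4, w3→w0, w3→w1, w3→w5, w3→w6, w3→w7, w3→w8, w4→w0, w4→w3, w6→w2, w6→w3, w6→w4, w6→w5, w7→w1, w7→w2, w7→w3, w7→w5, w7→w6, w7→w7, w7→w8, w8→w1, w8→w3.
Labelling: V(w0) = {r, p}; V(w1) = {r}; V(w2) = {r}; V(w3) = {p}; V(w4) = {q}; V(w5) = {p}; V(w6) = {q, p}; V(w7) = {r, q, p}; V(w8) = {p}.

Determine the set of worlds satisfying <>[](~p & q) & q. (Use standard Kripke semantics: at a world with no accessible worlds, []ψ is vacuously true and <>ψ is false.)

w6, w7

Let φ = <>[](~p & q) & q. Evaluate φ at each world:
  w0 (successors {w3, w4, w7, w8}): φ is false.
  w1 (successors {w1, w4, w6}): φ is false.
  w2 (successors {w0, w1, w2, w4}): φ is false.
  w3 (successors {w0, w1, w5, w6, w7, w8}): φ is false.
  w4 (successors {w0, w3}): φ is false.
  w5 (successors ∅): φ is false.
  w6 (successors {w2, w3, w4, w5}): φ is true.
  w7 (successors {w1, w2, w3, w5, w6, w7, w8}): φ is true.
  w8 (successors {w1, w3}): φ is false.
For instance, at w1:
  At w1: <>[](~p & q) is false, q is false, so <>[](~p & q) & q is false.
    At w1: <>[](~p & q) requires [](~p & q) at some successor in {w1, w4, w6}.
      At w1: [](~p & q) is false.
      At w4: [](~p & q) is false.
      At w6: [](~p & q) is false.
    So <>[](~p & q) is false at w1.
Satisfying worlds: {w6, w7}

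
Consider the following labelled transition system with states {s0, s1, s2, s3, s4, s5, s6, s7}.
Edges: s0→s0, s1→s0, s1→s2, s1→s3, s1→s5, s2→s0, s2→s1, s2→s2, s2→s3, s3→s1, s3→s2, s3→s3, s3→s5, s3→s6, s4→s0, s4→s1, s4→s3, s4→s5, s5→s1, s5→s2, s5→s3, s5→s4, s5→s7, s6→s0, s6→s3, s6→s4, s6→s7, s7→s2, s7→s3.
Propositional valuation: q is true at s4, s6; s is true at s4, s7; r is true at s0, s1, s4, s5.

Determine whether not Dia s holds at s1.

Yes

At s1: Dia s is false, so not Dia s is true.
  At s1: Dia s requires s at some successor in {s0, s2, s3, s5}.
    At s0: s is false.
    At s2: s is false.
    At s3: s is false.
    At s5: s is false.
  So Dia s is false at s1.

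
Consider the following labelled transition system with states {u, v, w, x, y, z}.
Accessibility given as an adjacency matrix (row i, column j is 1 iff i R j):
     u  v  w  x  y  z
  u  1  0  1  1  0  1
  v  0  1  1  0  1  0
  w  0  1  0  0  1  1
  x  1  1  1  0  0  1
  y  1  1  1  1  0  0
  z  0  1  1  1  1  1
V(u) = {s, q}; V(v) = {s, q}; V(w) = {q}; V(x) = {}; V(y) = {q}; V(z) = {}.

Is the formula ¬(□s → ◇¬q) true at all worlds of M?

Let φ = ¬(□s → ◇¬q). Evaluate φ at each world:
  u (successors {u, w, x, z}): φ is false.
  v (successors {v, w, y}): φ is false.
  w (successors {v, y, z}): φ is false.
  x (successors {u, v, w, z}): φ is false.
  y (successors {u, v, w, x}): φ is false.
  z (successors {v, w, x, y, z}): φ is false.
Detail at u (counterexample):
  At u: □s → ◇¬q is true, so ¬(□s → ◇¬q) is false.
    At u: □s is false, ◇¬q is true, so □s → ◇¬q is true.
      At u: □s requires s at every successor {u, w, x, z}.
        s fails at w, so □s is false at u.
      At u: ◇¬q requires ¬q at some successor in {u, w, x, z}.
        ¬q holds at x, so ◇¬q is true at u.

No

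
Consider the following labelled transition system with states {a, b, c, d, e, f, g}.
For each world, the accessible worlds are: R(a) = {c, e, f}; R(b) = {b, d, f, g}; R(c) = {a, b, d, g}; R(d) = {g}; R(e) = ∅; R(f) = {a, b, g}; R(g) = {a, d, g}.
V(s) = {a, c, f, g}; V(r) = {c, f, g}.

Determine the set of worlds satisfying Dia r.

Let φ = Dia r. Evaluate φ at each world:
  a (successors {c, e, f}): φ is true.
  b (successors {b, d, f, g}): φ is true.
  c (successors {a, b, d, g}): φ is true.
  d (successors {g}): φ is true.
  e (successors ∅): φ is false.
  f (successors {a, b, g}): φ is true.
  g (successors {a, d, g}): φ is true.
For instance, at c:
  At c: Dia r requires r at some successor in {a, b, d, g}.
    r holds at g, so Dia r is true at c.
Satisfying worlds: {a, b, c, d, f, g}

a, b, c, d, f, g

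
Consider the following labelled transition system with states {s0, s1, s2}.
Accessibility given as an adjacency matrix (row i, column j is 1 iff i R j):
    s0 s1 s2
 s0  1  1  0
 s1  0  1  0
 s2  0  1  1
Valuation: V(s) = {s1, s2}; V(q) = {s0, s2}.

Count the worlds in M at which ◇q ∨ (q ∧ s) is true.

Let φ = ◇q ∨ (q ∧ s). Evaluate φ at each world:
  s0 (successors {s0, s1}): φ is true.
  s1 (successors {s1}): φ is false.
  s2 (successors {s1, s2}): φ is true.
For instance, at s1:
  At s1: ◇q is false, q ∧ s is false, so ◇q ∨ (q ∧ s) is false.
    At s1: ◇q requires q at some successor in {s1}.
      At s1: q is false.
    So ◇q is false at s1.
Satisfying worlds: {s0, s2}

2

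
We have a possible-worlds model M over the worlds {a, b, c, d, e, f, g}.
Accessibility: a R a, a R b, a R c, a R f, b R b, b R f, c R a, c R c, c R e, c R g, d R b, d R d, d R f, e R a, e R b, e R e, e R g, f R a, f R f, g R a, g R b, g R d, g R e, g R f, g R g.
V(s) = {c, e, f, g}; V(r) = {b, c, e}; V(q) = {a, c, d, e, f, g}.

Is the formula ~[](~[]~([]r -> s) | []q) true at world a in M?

No

At a: [](~[]~([]r -> s) | []q) is true, so ~[](~[]~([]r -> s) | []q) is false.
  At a: [](~[]~([]r -> s) | []q) requires ~[]~([]r -> s) | []q at every successor {a, b, c, f}.
    At a: ~[]~([]r -> s) | []q is true.
    At b: ~[]~([]r -> s) | []q is true.
    At c: ~[]~([]r -> s) | []q is true.
    At f: ~[]~([]r -> s) | []q is true.
  So [](~[]~([]r -> s) | []q) is true at a.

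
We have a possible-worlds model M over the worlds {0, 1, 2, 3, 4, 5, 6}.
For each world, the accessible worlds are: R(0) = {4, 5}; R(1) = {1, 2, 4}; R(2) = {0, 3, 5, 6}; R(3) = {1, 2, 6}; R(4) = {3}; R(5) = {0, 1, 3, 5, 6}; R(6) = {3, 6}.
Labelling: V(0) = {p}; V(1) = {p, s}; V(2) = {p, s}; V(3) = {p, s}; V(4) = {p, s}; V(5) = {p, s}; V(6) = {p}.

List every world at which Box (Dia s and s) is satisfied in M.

Let φ = Box (Dia s and s). Evaluate φ at each world:
  0 (successors {4, 5}): φ is true.
  1 (successors {1, 2, 4}): φ is true.
  2 (successors {0, 3, 5, 6}): φ is false.
  3 (successors {1, 2, 6}): φ is false.
  4 (successors {3}): φ is true.
  5 (successors {0, 1, 3, 5, 6}): φ is false.
  6 (successors {3, 6}): φ is false.
For instance, at 4:
  At 4: Box (Dia s and s) requires Dia s and s at every successor {3}.
      At 3: Dia s is true, s is true, so Dia s and s is true.
  So Box (Dia s and s) is true at 4.
Satisfying worlds: {0, 1, 4}

0, 1, 4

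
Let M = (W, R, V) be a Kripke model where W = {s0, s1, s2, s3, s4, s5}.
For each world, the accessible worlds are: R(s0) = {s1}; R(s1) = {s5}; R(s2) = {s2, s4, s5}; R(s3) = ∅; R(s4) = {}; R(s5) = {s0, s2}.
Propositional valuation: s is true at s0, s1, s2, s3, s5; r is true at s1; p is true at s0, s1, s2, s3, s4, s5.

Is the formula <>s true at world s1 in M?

Yes

At s1: <>s requires s at some successor in {s5}.
  s holds at s5, so <>s is true at s1.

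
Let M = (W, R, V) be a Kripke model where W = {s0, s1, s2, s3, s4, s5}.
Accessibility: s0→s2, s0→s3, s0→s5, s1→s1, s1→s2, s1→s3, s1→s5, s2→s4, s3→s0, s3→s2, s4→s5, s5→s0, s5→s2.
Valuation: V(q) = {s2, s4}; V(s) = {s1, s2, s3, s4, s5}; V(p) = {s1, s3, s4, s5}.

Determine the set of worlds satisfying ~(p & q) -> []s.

Let φ = ~(p & q) -> []s. Evaluate φ at each world:
  s0 (successors {s2, s3, s5}): φ is true.
  s1 (successors {s1, s2, s3, s5}): φ is true.
  s2 (successors {s4}): φ is true.
  s3 (successors {s0, s2}): φ is false.
  s4 (successors {s5}): φ is true.
  s5 (successors {s0, s2}): φ is false.
For instance, at s4:
  At s4: ~(p & q) is false, []s is true, so ~(p & q) -> []s is true.
    At s4: []s requires s at every successor {s5}.
      At s5: s is true.
    So []s is true at s4.
Satisfying worlds: {s0, s1, s2, s4}

s0, s1, s2, s4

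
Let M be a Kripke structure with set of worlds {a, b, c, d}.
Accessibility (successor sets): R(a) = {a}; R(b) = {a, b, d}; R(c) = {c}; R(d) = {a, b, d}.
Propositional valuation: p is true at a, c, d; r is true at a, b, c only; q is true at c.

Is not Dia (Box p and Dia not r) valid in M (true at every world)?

Yes

Let φ = not Dia (Box p and Dia not r). Evaluate φ at each world:
  a (successors {a}): φ is true.
  b (successors {a, b, d}): φ is true.
  c (successors {c}): φ is true.
  d (successors {a, b, d}): φ is true.
For instance, at b:
  At b: Dia (Box p and Dia not r) is false, so not Dia (Box p and Dia not r) is true.
    At b: Dia (Box p and Dia not r) requires Box p and Dia not r at some successor in {a, b, d}.
      At a: Box p and Dia not r is false.
      At b: Box p and Dia not r is false.
      At d: Box p and Dia not r is false.
    So Dia (Box p and Dia not r) is false at b.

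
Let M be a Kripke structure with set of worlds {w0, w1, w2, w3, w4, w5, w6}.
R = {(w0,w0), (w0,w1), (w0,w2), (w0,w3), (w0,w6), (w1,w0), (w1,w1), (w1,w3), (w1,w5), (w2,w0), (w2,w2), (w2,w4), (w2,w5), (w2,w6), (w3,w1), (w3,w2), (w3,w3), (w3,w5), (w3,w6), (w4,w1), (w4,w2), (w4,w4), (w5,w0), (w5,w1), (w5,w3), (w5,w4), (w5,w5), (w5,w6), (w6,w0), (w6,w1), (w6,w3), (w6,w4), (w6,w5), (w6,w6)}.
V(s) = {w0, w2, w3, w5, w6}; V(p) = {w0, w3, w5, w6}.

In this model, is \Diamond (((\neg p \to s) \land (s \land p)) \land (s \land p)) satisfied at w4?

At w4: \Diamond (((\neg p \to s) \land (s \land p)) \land (s \land p)) requires ((\neg p \to s) \land (s \land p)) \land (s \land p) at some successor in {w1, w2, w4}.
  At w1: ((\neg p \to s) \land (s \land p)) \land (s \land p) is false.
  At w2: ((\neg p \to s) \land (s \land p)) \land (s \land p) is false.
  At w4: ((\neg p \to s) \land (s \land p)) \land (s \land p) is false.
So \Diamond (((\neg p \to s) \land (s \land p)) \land (s \land p)) is false at w4.

No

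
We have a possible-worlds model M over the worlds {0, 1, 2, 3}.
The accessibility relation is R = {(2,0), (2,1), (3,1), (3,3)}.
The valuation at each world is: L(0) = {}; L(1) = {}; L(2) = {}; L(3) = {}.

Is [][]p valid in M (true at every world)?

No

Recall that []ψ holds at a world iff ψ holds at every accessible world, and <>ψ holds iff ψ holds at some accessible world.
Let φ = [][]p. Evaluate φ at each world:
  0 (successors ∅): φ is true.
  1 (successors ∅): φ is true.
  2 (successors {0, 1}): φ is true.
  3 (successors {1, 3}): φ is false.
Detail at 3 (counterexample):
  At 3: [][]p requires []p at every successor {1, 3}.
    []p fails at 3, so [][]p is false at 3.
      At 3: []p requires p at every successor {1, 3}.
        p fails at 1, so []p is false at 3.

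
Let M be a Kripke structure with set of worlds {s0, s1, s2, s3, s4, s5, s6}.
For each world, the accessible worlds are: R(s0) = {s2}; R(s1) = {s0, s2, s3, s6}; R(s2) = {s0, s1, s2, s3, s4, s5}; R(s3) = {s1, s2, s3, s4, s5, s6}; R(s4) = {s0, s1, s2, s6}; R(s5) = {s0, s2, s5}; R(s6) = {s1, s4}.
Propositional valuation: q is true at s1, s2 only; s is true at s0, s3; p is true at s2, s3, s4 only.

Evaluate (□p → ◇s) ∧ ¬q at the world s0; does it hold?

Recall that □ψ holds at a world iff ψ holds at every accessible world, and ◇ψ holds iff ψ holds at some accessible world.
At s0: □p → ◇s is false, ¬q is true, so (□p → ◇s) ∧ ¬q is false.
  At s0: □p is true, ◇s is false, so □p → ◇s is false.
    At s0: □p requires p at every successor {s2}.
      At s2: p is true.
    So □p is true at s0.
    At s0: ◇s requires s at some successor in {s2}.
      At s2: s is false.
    So ◇s is false at s0.

No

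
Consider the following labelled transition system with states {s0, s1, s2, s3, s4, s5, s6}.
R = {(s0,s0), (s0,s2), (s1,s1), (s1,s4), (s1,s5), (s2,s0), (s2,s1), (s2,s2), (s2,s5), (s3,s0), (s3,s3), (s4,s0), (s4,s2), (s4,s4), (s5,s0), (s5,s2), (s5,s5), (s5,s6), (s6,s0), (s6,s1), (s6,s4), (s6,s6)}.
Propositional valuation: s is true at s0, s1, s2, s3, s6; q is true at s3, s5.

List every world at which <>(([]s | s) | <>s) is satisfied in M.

Recall that []ψ holds at a world iff ψ holds at every accessible world, and <>ψ holds iff ψ holds at some accessible world.
Let φ = <>(([]s | s) | <>s). Evaluate φ at each world:
  s0 (successors {s0, s2}): φ is true.
  s1 (successors {s1, s4, s5}): φ is true.
  s2 (successors {s0, s1, s2, s5}): φ is true.
  s3 (successors {s0, s3}): φ is true.
  s4 (successors {s0, s2, s4}): φ is true.
  s5 (successors {s0, s2, s5, s6}): φ is true.
  s6 (successors {s0, s1, s4, s6}): φ is true.
For instance, at s4:
  At s4: <>(([]s | s) | <>s) requires ([]s | s) | <>s at some successor in {s0, s2, s4}.
    ([]s | s) | <>s holds at s0, so <>(([]s | s) | <>s) is true at s4.
      At s0: []s | s is true, <>s is true, so ([]s | s) | <>s is true.
Satisfying worlds: {s0, s1, s2, s3, s4, s5, s6}

s0, s1, s2, s3, s4, s5, s6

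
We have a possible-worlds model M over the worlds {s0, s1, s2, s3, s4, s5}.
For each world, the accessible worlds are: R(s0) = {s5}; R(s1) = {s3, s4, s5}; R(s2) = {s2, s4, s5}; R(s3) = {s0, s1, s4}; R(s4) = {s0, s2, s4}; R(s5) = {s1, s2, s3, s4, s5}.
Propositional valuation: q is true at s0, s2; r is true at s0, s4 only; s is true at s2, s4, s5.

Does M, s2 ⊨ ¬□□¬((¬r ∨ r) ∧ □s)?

At s2: □□¬((¬r ∨ r) ∧ □s) is false, so ¬□□¬((¬r ∨ r) ∧ □s) is true.
  At s2: □□¬((¬r ∨ r) ∧ □s) requires □¬((¬r ∨ r) ∧ □s) at every successor {s2, s4, s5}.
    □¬((¬r ∨ r) ∧ □s) fails at s2, so □□¬((¬r ∨ r) ∧ □s) is false at s2.
      At s2: □¬((¬r ∨ r) ∧ □s) requires ¬((¬r ∨ r) ∧ □s) at every successor {s2, s4, s5}.
        ¬((¬r ∨ r) ∧ □s) fails at s2, so □¬((¬r ∨ r) ∧ □s) is false at s2.

Yes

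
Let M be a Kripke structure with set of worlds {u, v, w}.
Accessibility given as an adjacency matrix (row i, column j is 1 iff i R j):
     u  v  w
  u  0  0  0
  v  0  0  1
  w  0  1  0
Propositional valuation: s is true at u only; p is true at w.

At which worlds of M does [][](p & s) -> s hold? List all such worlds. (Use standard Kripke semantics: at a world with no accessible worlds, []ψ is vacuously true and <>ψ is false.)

u, v, w

Recall that []ψ holds at a world iff ψ holds at every accessible world, and <>ψ holds iff ψ holds at some accessible world.
Let φ = [][](p & s) -> s. Evaluate φ at each world:
  u (successors ∅): φ is true.
  v (successors {w}): φ is true.
  w (successors {v}): φ is true.
For instance, at w:
  At w: [][](p & s) is false, s is false, so [][](p & s) -> s is true.
    At w: [][](p & s) requires [](p & s) at every successor {v}.
      [](p & s) fails at v, so [][](p & s) is false at w.
Satisfying worlds: {u, v, w}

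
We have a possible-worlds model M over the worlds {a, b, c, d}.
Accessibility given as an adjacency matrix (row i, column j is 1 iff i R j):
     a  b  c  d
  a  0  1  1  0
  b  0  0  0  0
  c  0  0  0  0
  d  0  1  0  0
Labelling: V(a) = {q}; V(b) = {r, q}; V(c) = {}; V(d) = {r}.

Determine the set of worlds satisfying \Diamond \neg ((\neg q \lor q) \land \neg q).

Recall that \Diamond ψ holds at a world iff ψ holds at some accessible world.
Let φ = \Diamond \neg ((\neg q \lor q) \land \neg q). Evaluate φ at each world:
  a (successors {b, c}): φ is true.
  b (successors ∅): φ is false.
  c (successors ∅): φ is false.
  d (successors {b}): φ is true.
For instance, at a:
  At a: \Diamond \neg ((\neg q \lor q) \land \neg q) requires \neg ((\neg q \lor q) \land \neg q) at some successor in {b, c}.
    \neg ((\neg q \lor q) \land \neg q) holds at b, so \Diamond \neg ((\neg q \lor q) \land \neg q) is true at a.
Satisfying worlds: {a, d}

a, d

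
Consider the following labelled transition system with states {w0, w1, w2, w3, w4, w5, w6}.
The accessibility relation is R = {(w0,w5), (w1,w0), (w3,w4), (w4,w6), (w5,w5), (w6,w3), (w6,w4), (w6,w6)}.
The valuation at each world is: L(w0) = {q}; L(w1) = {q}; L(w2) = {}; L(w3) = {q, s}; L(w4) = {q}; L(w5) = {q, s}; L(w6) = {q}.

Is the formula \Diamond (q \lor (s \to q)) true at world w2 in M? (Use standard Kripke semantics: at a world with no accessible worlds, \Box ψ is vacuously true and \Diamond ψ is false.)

No

At w2: no accessible worlds, so \Diamond (q \lor (s \to q)) is false.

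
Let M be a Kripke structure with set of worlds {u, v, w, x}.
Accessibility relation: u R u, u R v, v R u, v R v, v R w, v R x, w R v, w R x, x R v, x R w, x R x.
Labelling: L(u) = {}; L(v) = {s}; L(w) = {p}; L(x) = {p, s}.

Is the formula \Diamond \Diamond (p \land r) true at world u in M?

At u: \Diamond \Diamond (p \land r) requires \Diamond (p \land r) at some successor in {u, v}.
  At u: \Diamond (p \land r) is false.
  At v: \Diamond (p \land r) is false.
So \Diamond \Diamond (p \land r) is false at u.

No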